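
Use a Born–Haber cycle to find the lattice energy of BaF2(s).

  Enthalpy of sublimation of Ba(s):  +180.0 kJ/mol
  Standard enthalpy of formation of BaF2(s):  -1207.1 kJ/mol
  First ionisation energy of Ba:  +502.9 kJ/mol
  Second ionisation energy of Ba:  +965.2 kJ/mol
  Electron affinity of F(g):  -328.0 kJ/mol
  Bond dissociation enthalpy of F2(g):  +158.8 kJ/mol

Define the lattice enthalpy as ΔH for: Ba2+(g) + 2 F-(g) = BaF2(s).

U = -2358.0 kJ/mol

ΔHf° = 1·ΔHsub + 1·(ΣIE) + 1·D(F2) + 2·EA + U
-1207.1 = 1·(+180.0) + 1·(+1468.1) + 1·(+158.8) + 2·(-328.0) + U
U = -1207.1 − (+1150.9) = -2358.0 kJ/mol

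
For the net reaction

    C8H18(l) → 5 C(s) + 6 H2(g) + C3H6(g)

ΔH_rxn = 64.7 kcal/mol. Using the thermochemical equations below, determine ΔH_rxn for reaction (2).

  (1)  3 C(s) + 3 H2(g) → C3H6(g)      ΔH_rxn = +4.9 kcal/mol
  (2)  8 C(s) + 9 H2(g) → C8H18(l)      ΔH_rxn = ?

(1) as written (C3H6(g) already on the product side): +4.9 kcal/mol
(2) reversed (reverse to put C8H18(l) on the reactant side): contributes −x
+64.7 = (+4.9) − x
x = (+64.7 − (+4.9)) / (-1) = -59.8 kcal/mol

ΔH_rxn = -59.8 kcal/mol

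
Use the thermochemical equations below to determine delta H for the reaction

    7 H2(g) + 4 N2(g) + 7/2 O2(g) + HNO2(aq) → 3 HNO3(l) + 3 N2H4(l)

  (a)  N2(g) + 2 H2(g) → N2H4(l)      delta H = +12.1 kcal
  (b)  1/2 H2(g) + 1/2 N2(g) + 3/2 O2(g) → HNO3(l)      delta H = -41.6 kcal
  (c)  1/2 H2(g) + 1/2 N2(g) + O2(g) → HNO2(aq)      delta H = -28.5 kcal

(a) × 3: (3)·(+12.1) = +36.3 kcal
(b) × 3: (3)·(-41.6) = -124.8 kcal
(c) reversed: +28.5 kcal
By Hess's law, delta H = (3)·(+12.1) + (3)·(-41.6) + (-1)·(-28.5) = -60.0 kcal

delta H = -60.0 kcal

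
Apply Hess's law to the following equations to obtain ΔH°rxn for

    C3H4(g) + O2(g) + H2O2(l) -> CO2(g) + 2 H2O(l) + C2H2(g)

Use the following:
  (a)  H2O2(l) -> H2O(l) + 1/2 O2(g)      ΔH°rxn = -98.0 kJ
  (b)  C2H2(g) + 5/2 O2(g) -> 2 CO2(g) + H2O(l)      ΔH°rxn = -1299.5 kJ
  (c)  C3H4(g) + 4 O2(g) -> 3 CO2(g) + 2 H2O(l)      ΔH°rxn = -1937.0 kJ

ΔH°rxn = -735.5 kJ

(a) as written (H2O2(l) already on the reactant side): -98.0 kJ
(b) reversed (C2H2(g) must end up as a product): +1299.5 kJ
(c) as written (C3H4(g) already on the reactant side): -1937.0 kJ
ΔH°rxn = (1)·(-98.0) + (-1)·(-1299.5) + (1)·(-1937.0) = -735.5 kJ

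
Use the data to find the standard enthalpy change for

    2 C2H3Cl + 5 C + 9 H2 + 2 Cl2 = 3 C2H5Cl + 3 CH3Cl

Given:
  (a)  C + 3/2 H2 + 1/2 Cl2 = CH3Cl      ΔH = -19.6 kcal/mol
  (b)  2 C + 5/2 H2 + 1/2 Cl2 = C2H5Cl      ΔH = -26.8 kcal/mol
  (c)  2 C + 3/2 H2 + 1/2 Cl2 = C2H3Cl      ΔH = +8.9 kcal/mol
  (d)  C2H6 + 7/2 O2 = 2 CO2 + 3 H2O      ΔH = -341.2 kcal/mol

ΔH = -157.0 kcal/mol

(a) × 3: (3)·(-19.6) = -58.8 kcal/mol
(b) × 3: (3)·(-26.8) = -80.4 kcal/mol
(c) reversed and × 2: (-2)·(+8.9) = -17.8 kcal/mol
(d): not needed.
ΔH = (-58.8) + (-80.4) + (-17.8) = -157.0 kcal/mol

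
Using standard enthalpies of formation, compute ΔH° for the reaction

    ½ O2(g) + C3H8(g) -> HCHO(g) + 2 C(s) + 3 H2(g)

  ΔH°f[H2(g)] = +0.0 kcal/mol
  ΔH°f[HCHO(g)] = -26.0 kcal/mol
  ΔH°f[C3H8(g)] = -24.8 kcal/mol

ΔH°rxn = Σ nΔHf°(products) − Σ nΔHf°(reactants).
Products: 1·(-26.0) + 2·(+0.0) + 3·(+0.0) = -26.0
Reactants: 1/2·(+0.0) + 1·(-24.8) = -24.8
ΔH° = (-26.0) − (-24.8) = -1.2 kcal/mol

ΔH° = -1.2 kcal/mol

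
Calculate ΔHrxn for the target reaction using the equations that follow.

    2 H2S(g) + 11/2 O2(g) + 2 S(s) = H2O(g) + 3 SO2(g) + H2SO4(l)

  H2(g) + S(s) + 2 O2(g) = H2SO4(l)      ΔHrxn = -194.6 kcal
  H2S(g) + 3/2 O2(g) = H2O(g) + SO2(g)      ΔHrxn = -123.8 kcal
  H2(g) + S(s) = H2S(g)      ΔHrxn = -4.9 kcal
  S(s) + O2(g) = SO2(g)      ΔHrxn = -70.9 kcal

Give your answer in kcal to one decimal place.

equation 1 as written: -194.6 kcal
equation 2 as written: -123.8 kcal
equation 3 reversed: +4.9 kcal
equation 4 × 2: (2)·(-70.9) = -141.8 kcal
Summing the manipulated equations, ΔHrxn = (1)·(-194.6) + (1)·(-123.8) + (-1)·(-4.9) + (2)·(-70.9) = -455.3 kcal

ΔHrxn = -455.3 kcal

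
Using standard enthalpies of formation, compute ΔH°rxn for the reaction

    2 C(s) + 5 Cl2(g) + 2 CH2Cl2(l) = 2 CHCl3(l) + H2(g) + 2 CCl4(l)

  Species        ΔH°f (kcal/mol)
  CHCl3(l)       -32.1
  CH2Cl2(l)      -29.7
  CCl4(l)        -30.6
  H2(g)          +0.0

Products: 2·(-32.1) + 1·(+0.0) + 2·(-30.6) = -125.4
Reactants: 2·(+0.0) + 5·(+0.0) + 2·(-29.7) = -59.4
ΔH°rxn = (-125.4) − (-59.4) = -66.0 kcal/mol

ΔH°rxn = -66.0 kcal/mol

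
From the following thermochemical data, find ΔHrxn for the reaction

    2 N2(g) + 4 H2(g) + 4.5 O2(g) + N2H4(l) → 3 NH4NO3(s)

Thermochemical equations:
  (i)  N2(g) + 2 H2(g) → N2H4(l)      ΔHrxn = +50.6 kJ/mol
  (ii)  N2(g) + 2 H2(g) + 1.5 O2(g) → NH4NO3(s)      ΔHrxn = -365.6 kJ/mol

(i) reversed (N2H4(l) must end up as a reactant): -50.6 kJ/mol
(ii) × 3 (×3 to match 3 NH4NO3(s) in the target): (3)·(-365.6) = -1096.8 kJ/mol
ΔHrxn = (-50.6) + (-1096.8) = -1147.4 kJ/mol

ΔHrxn = -1147.4 kJ/mol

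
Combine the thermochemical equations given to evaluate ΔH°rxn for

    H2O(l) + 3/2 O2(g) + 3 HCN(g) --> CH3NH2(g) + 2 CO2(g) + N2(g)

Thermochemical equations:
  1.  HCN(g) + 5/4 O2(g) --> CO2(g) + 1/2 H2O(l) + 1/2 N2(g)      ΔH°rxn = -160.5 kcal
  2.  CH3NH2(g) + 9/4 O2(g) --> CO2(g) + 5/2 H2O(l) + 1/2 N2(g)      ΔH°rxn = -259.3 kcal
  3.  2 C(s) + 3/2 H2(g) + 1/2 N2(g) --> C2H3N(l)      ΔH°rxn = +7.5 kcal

eq. 1 × 3: (3)·(-160.5) = -481.5 kcal
eq. 2 reversed: +259.3 kcal
eq. 3: not needed.
Summing the manipulated equations, ΔH°rxn = (-481.5) + (+259.3) = -222.2 kcal

ΔH°rxn = -222.2 kcal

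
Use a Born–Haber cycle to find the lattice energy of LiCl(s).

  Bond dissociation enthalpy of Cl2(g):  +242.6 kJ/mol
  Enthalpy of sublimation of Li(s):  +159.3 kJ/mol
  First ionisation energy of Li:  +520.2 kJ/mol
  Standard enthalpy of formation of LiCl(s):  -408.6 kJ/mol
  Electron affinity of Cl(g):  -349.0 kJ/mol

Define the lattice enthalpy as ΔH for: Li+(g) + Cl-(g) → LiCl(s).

U = -860.4 kJ/mol

ΔHf° = 1·ΔHsub + 1·(ΣIE) + 1/2·D(Cl2) + 1·EA + U
-408.6 = 1·(+159.3) + 1·(+520.2) + 1/2·(+242.6) + 1·(-349.0) + U
U = -408.6 − (+451.8) = -860.4 kJ/mol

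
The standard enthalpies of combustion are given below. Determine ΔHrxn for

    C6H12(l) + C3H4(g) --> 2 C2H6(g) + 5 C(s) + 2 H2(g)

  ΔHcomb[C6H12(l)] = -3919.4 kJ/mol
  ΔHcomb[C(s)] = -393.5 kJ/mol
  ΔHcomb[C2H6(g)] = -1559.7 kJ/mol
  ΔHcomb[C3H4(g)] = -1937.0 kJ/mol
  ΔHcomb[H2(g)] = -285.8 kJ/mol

With combustion enthalpies, reactants minus products:
= [1·(-3919.4) + 1·(-1937.0)] − [2·(-1559.7) + 5·(-393.5) + 2·(-285.8)]
= -197.9 kJ/mol

ΔHrxn = -197.9 kJ/mol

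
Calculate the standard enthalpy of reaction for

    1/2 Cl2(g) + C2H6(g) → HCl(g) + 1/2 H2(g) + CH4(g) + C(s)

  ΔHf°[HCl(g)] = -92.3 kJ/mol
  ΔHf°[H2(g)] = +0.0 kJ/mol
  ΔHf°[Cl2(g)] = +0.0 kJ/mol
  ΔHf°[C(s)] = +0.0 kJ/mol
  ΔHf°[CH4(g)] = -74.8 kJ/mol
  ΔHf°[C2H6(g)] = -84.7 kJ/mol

ΔH° = -82.4 kJ/mol

Products: 1·(-92.3) + 1/2·(+0.0) + 1·(-74.8) + 1·(+0.0) = -167.1
Reactants: 1/2·(+0.0) + 1·(-84.7) = -84.7
ΔH° = (-167.1) − (-84.7) = -82.4 kJ/mol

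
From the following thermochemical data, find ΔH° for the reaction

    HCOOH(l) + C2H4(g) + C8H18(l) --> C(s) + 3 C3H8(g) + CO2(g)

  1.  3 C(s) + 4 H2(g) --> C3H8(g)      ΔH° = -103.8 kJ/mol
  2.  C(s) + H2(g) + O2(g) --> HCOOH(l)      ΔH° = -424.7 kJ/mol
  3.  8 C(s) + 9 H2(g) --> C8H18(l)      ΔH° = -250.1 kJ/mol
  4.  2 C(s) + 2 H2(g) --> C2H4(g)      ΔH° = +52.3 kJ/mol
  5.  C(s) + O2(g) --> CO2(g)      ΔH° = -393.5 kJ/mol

eq. 1 × 3: (3)·(-103.8) = -311.4 kJ/mol
eq. 2 reversed: +424.7 kJ/mol
eq. 3 reversed: +250.1 kJ/mol
eq. 4 reversed: -52.3 kJ/mol
eq. 5 as written: -393.5 kJ/mol
ΔH° = (-311.4) + (+424.7) + (+250.1) + (-52.3) + (-393.5) = -82.4 kJ/mol

ΔH° = -82.4 kJ/mol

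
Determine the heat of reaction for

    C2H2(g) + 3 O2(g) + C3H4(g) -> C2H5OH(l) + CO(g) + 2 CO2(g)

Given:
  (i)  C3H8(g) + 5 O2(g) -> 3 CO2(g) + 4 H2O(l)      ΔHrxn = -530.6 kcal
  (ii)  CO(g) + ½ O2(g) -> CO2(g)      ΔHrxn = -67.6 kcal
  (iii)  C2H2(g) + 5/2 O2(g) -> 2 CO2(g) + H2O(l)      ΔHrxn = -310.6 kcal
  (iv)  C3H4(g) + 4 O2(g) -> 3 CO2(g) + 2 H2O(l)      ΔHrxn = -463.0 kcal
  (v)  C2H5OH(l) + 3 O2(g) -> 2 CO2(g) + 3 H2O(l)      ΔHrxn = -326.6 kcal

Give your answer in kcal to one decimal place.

(i): not needed (C3H8(g) appears nowhere else).
(ii) reversed (CO(g) must end up as a product): +67.6 kcal
(iii) as written (C2H2(g) already on the reactant side): -310.6 kcal
(iv) as written (C3H4(g) already on the reactant side): -463.0 kcal
(v) reversed (reverse to put C2H5OH(l) on the product side): +326.6 kcal
Since enthalpy is a state function, ΔHrxn = (+67.6) + (-310.6) + (-463.0) + (+326.6) = -379.4 kcal

ΔHrxn = -379.4 kcal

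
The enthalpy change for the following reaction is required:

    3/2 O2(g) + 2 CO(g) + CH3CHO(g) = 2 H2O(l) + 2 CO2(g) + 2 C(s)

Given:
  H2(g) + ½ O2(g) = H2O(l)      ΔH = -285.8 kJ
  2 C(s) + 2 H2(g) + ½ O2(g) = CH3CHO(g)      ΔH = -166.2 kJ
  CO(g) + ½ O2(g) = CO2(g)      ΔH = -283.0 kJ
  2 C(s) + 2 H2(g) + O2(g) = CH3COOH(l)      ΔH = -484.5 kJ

ΔH = -971.4 kJ

equation 1 × 2 (scale by 2 for the 2 H2O(l)): (2)·(-285.8) = -571.6 kJ
equation 2 reversed (reverse to put CH3CHO(g) on the reactant side): +166.2 kJ
equation 3 × 2 (×2 to match 2 CO(g) in the target): (2)·(-283.0) = -566.0 kJ
equation 4: not needed (CH3COOH(l) appears nowhere else).
Combining the equations, ΔH = (-571.6) + (+166.2) + (-566.0) = -971.4 kJ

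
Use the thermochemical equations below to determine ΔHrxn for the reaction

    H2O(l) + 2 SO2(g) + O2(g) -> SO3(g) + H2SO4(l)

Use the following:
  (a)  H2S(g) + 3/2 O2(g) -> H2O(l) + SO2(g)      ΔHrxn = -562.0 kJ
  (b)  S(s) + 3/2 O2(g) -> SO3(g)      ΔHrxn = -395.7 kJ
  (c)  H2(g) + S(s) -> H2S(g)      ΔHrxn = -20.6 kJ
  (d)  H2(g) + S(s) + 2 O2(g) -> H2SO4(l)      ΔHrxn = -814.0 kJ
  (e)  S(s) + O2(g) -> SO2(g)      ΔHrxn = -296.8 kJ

ΔHrxn = -330.3 kJ

(a) reversed (reverse to put H2O(l) on the reactant side): +562.0 kJ
(b) as written (SO3(g) already on the product side): -395.7 kJ
(c) reversed: +20.6 kJ
(d) as written (H2SO4(l) already on the product side): -814.0 kJ
(e) reversed: +296.8 kJ
Since enthalpy is a state function, ΔHrxn = (+562.0) + (-395.7) + (+20.6) + (-814.0) + (+296.8) = -330.3 kJ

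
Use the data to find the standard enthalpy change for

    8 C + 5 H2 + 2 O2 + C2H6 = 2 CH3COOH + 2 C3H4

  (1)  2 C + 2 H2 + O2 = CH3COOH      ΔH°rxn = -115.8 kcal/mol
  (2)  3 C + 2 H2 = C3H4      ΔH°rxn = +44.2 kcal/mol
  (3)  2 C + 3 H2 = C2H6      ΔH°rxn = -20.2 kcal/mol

ΔH°rxn = -123.0 kcal/mol

(1) × 2: (2)·(-115.8) = -231.6 kcal/mol
(2) × 2: (2)·(+44.2) = +88.4 kcal/mol
(3) reversed: +20.2 kcal/mol
Summing the manipulated equations, ΔH°rxn = (2)·(-115.8) + (2)·(+44.2) + (-1)·(-20.2) = -123.0 kcal/mol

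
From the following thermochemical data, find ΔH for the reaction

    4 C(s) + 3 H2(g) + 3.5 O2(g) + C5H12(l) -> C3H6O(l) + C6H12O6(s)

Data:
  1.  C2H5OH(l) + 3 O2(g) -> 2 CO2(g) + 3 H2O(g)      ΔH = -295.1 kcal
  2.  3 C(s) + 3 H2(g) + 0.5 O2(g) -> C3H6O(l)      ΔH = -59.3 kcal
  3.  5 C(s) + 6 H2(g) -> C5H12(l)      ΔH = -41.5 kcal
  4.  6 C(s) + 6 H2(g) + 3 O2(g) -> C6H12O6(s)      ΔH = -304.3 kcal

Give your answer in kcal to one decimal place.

ΔH = -322.1 kcal

eq. 1: not needed (H2O(g) appears nowhere else).
eq. 2 as written (C3H6O(l) already on the product side): -59.3 kcal
eq. 3 reversed (C5H12(l) must end up as a reactant): +41.5 kcal
eq. 4 as written (C6H12O6(s) already on the product side): -304.3 kcal
Since enthalpy is a state function, ΔH = (1)·(-59.3) + (-1)·(-41.5) + (1)·(-304.3) = -322.1 kcal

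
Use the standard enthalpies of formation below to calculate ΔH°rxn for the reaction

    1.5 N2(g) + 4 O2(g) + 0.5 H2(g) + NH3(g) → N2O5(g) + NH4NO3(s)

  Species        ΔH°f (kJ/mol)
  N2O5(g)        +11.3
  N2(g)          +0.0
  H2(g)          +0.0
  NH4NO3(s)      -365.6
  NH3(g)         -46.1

ΔH°rxn = -308.2 kJ/mol

Products: 1·(+11.3) + 1·(-365.6) = -354.3
Reactants: 3/2·(+0.0) + 4·(+0.0) + 1/2·(+0.0) + 1·(-46.1) = -46.1
ΔH°rxn = (-354.3) − (-46.1) = -308.2 kJ/mol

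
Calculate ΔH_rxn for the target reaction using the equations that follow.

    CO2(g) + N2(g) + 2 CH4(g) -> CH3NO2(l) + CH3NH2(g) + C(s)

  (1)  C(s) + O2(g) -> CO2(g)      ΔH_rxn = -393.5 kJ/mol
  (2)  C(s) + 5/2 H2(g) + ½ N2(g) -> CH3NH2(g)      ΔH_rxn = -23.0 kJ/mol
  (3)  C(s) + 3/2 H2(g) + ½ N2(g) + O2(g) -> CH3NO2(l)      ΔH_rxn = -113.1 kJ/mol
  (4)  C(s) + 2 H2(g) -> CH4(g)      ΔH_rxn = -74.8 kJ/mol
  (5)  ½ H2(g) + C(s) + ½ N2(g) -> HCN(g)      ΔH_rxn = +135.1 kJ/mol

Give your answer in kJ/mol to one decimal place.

ΔH_rxn = 407.0 kJ/mol

(1) reversed (reverse to put CO2(g) on the reactant side): +393.5 kJ/mol
(2) as written (CH3NH2(g) already on the product side): -23.0 kJ/mol
(3) as written (CH3NO2(l) already on the product side): -113.1 kJ/mol
(4) reversed and × 2 (CH4(g) must end up as a reactant; ×2 to match 2 CH4(g) in the target): (-2)·(-74.8) = +149.6 kJ/mol
(5): not needed (HCN(g) appears nowhere else).
ΔH_rxn = (+393.5) + (-23.0) + (-113.1) + (+149.6) = 407.0 kJ/mol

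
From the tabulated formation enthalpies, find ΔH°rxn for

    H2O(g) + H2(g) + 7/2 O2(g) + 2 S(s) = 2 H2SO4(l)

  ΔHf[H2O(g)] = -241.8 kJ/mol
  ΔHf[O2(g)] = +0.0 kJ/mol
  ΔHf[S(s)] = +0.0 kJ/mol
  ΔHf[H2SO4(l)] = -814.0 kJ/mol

ΔH°rxn = -1386.2 kJ/mol

Products: 2·(-814.0) = -1628.0
Reactants: 1·(-241.8) + 1·(+0.0) + 7/2·(+0.0) + 2·(+0.0) = -241.8
ΔH°rxn = (-1628.0) − (-241.8) = -1386.2 kJ/mol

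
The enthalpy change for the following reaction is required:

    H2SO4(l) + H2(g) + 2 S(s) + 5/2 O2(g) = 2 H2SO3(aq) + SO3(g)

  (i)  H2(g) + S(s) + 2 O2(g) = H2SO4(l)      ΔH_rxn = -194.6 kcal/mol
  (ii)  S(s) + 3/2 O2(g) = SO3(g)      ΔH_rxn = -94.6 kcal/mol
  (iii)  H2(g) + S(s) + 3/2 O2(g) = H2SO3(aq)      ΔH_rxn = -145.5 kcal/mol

(i) reversed (reverse to put H2SO4(l) on the reactant side): +194.6 kcal/mol
(ii) as written (SO3(g) already on the product side): -94.6 kcal/mol
(iii) × 2 (scale by 2 for the 2 H2SO3(aq)): (2)·(-145.5) = -291.0 kcal/mol
Since enthalpy is a state function, ΔH_rxn = (-1)·(-194.6) + (1)·(-94.6) + (2)·(-145.5) = -191.0 kcal/mol

ΔH_rxn = -191.0 kcal/mol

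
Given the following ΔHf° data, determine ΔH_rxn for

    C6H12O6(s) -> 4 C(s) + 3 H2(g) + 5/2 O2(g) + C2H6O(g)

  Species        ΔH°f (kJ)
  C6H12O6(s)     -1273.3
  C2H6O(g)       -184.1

ΔH_rxn = 1089.2 kJ

Products: 4·(+0.0) + 3·(+0.0) + 5/2·(+0.0) + 1·(-184.1) = -184.1
Reactants: 1·(-1273.3) = -1273.3
ΔH_rxn = (-184.1) − (-1273.3) = 1089.2 kJ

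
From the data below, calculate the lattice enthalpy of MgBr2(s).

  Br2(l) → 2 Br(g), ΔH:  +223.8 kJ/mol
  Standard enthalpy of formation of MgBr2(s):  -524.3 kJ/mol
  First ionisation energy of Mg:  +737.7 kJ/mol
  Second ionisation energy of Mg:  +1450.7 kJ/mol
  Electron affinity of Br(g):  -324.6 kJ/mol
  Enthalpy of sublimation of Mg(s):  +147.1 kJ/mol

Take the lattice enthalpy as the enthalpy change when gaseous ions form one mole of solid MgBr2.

ΔHf° = 1·ΔHsub + 1·(ΣIE) + 1·D(Br2) + 2·EA + U
-524.3 = 1·(+147.1) + 1·(+2188.4) + 1·(+223.8) + 2·(-324.6) + U
U = -524.3 − (+1910.1) = -2434.4 kJ/mol

U = -2434.4 kJ/mol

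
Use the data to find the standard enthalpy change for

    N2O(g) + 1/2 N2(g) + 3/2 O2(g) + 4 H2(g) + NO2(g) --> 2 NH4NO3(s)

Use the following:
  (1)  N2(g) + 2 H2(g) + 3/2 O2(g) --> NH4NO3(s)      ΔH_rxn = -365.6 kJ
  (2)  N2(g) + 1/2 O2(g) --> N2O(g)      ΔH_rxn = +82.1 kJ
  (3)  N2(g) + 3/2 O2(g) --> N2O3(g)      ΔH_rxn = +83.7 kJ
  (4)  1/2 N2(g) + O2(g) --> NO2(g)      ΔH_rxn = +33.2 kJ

(1) × 2: (2)·(-365.6) = -731.2 kJ
(2) reversed: -82.1 kJ
(3): not needed.
(4) reversed: -33.2 kJ
ΔH_rxn = (-731.2) + (-82.1) + (-33.2) = -846.5 kJ

ΔH_rxn = -846.5 kJ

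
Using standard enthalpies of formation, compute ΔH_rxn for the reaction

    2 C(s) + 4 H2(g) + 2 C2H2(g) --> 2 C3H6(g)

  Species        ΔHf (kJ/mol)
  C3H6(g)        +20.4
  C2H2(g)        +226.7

ΔH_rxn = -412.6 kJ/mol

Products: 2·(+20.4) = +40.8
Reactants: 2·(+0.0) + 4·(+0.0) + 2·(+226.7) = +453.4
ΔH_rxn = (+40.8) − (+453.4) = -412.6 kJ/mol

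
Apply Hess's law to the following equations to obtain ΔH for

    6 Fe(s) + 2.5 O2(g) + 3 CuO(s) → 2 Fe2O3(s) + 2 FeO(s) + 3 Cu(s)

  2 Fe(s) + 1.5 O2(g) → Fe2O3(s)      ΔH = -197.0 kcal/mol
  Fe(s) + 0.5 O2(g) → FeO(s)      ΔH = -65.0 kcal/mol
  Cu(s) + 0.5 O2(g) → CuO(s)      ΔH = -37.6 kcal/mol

ΔH = -411.2 kcal/mol

equation 1 × 2 (scale by 2 for the 2 Fe2O3(s)): (2)·(-197.0) = -394.0 kcal/mol
equation 2 × 2 (×2 to match 2 FeO(s) in the target): (2)·(-65.0) = -130.0 kcal/mol
equation 3 reversed and × 3 (reverse to put CuO(s) on the reactant side; ×3 to match 3 CuO(s) in the target): (-3)·(-37.6) = +112.8 kcal/mol
Summing the manipulated equations, ΔH = (2)·(-197.0) + (2)·(-65.0) + (-3)·(-37.6) = -411.2 kcal/mol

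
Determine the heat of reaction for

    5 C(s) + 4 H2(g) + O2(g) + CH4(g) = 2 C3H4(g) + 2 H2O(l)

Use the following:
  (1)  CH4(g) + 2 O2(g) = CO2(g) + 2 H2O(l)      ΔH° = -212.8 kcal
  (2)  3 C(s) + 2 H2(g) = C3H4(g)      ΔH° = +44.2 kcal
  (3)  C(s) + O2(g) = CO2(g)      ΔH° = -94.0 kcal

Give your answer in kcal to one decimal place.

(1) as written: -212.8 kcal
(2) × 2: (2)·(+44.2) = +88.4 kcal
(3) reversed: +94.0 kcal
Combining the equations, ΔH° = (1)·(-212.8) + (2)·(+44.2) + (-1)·(-94.0) = -30.4 kcal

ΔH° = -30.4 kcal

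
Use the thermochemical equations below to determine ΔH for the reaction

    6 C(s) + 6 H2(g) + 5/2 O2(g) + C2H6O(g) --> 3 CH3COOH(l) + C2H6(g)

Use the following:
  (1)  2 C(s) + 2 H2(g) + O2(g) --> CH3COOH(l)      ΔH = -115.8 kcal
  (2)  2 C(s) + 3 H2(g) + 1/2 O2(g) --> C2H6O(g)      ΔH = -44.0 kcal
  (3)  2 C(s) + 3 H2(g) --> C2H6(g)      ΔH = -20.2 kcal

ΔH = -323.6 kcal

(1) × 3: (3)·(-115.8) = -347.4 kcal
(2) reversed: +44.0 kcal
(3) as written: -20.2 kcal
By Hess's law, ΔH = (3)·(-115.8) + (-1)·(-44.0) + (1)·(-20.2) = -323.6 kcal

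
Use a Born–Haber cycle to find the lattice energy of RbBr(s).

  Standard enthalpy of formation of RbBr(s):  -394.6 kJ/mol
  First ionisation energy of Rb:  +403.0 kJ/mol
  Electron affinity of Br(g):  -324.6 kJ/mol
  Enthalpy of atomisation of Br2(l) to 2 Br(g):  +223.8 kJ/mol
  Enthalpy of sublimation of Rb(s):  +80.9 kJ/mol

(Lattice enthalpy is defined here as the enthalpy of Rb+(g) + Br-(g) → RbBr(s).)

ΔHf° = 1·ΔHsub + 1·(ΣIE) + 1/2·D(Br2) + 1·EA + U
-394.6 = 1·(+80.9) + 1·(+403.0) + 1/2·(+223.8) + 1·(-324.6) + U
U = -394.6 − (+271.2) = -665.8 kJ/mol

U = -665.8 kJ/mol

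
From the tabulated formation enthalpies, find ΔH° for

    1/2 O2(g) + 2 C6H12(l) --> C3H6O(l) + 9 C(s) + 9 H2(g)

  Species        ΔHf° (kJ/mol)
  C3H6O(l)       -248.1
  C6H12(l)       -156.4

ΔH° = 64.7 kJ/mol

ΔH°rxn = Σ nΔHf°(products) − Σ nΔHf°(reactants).
Products: 1·(-248.1) + 9·(+0.0) + 9·(+0.0) = -248.1
Reactants: 1/2·(+0.0) + 2·(-156.4) = -312.8
ΔH° = (-248.1) − (-312.8) = 64.7 kJ/mol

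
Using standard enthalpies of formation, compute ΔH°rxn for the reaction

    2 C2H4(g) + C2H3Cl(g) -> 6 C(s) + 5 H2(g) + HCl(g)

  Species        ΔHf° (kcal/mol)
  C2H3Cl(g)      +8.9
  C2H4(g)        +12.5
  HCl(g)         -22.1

Products: 6·(+0.0) + 5·(+0.0) + 1·(-22.1) = -22.1
Reactants: 2·(+12.5) + 1·(+8.9) = +33.9
ΔH°rxn = (-22.1) − (+33.9) = -56.0 kcal/mol

ΔH°rxn = -56.0 kcal/mol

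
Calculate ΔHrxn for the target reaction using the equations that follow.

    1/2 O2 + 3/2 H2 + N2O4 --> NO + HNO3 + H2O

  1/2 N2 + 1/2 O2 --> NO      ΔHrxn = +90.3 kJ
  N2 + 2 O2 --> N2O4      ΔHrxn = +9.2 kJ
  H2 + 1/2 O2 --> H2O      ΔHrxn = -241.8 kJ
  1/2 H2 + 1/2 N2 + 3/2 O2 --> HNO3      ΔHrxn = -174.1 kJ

equation 1 as written (NO already on the product side): +90.3 kJ
equation 2 reversed (reverse to put N2O4 on the reactant side): -9.2 kJ
equation 3 as written (H2O already on the product side): -241.8 kJ
equation 4 as written (HNO3 already on the product side): -174.1 kJ
Summing the manipulated equations, ΔHrxn = (1)·(+90.3) + (-1)·(+9.2) + (1)·(-241.8) + (1)·(-174.1) = -334.8 kJ

ΔHrxn = -334.8 kJ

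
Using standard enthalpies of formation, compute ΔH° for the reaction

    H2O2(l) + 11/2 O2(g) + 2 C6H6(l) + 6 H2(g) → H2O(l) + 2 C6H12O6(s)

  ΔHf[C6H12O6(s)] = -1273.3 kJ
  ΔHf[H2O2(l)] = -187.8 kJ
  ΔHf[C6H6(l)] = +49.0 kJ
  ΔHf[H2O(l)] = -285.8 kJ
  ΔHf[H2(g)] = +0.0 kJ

ΔH° = -2742.6 kJ

Products: 1·(-285.8) + 2·(-1273.3) = -2832.4
Reactants: 1·(-187.8) + 11/2·(+0.0) + 2·(+49.0) + 6·(+0.0) = -89.8
ΔH° = (-2832.4) − (-89.8) = -2742.6 kJ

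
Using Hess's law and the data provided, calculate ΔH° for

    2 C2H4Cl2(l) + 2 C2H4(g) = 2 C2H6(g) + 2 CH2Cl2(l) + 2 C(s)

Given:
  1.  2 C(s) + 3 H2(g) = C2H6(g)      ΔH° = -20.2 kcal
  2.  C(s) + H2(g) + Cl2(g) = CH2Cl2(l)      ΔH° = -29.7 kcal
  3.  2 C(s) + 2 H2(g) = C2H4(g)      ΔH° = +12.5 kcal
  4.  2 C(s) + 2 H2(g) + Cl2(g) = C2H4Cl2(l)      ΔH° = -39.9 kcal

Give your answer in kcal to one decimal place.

ΔH° = -45.0 kcal

eq. 1 × 2 (scale by 2 for the 2 C2H6(g)): (2)·(-20.2) = -40.4 kcal
eq. 2 × 2 (×2 to match 2 CH2Cl2(l) in the target): (2)·(-29.7) = -59.4 kcal
eq. 3 reversed and × 2 (C2H4(g) must end up as a reactant; ×2 to match 2 C2H4(g) in the target): (-2)·(+12.5) = -25.0 kcal
eq. 4 reversed and × 2 (C2H4Cl2(l) must end up as a reactant; scale by 2 for the 2 C2H4Cl2(l)): (-2)·(-39.9) = +79.8 kcal
ΔH° = (-40.4) + (-59.4) + (-25.0) + (+79.8) = -45.0 kcal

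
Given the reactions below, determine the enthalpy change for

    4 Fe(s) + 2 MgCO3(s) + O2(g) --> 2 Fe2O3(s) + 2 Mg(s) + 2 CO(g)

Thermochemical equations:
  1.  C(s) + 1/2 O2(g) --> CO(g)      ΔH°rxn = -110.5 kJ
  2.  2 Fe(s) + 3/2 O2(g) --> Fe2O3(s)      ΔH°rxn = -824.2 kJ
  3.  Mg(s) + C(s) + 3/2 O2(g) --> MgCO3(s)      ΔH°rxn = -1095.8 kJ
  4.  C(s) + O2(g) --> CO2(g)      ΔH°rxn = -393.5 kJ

eq. 1 × 2 (×2 to match 2 CO(g) in the target): (2)·(-110.5) = -221.0 kJ
eq. 2 × 2 (scale by 2 for the 2 Fe2O3(s)): (2)·(-824.2) = -1648.4 kJ
eq. 3 reversed and × 2 (MgCO3(s) must end up as a reactant; scale by 2 for the 2 MgCO3(s)): (-2)·(-1095.8) = +2191.6 kJ
eq. 4: not needed (CO2(g) appears nowhere else).
Combining the equations, ΔH°rxn = (2)·(-110.5) + (2)·(-824.2) + (-2)·(-1095.8) = 322.2 kJ

ΔH°rxn = 322.2 kJ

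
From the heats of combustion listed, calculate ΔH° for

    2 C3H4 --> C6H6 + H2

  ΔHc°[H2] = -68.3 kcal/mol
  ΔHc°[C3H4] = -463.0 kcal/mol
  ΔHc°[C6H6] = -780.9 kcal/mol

With combustion enthalpies, reactants minus products:
= [2·(-463.0)] − [1·(-780.9) + 1·(-68.3)]
= -76.8 kcal/mol

ΔH° = -76.8 kcal/mol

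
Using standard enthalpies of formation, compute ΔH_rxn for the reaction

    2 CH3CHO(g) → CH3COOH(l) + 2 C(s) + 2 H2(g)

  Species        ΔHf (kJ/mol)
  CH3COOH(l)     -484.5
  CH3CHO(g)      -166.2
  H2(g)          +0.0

Products: 1·(-484.5) + 2·(+0.0) + 2·(+0.0) = -484.5
Reactants: 2·(-166.2) = -332.4
ΔH_rxn = (-484.5) − (-332.4) = -152.1 kJ/mol

ΔH_rxn = -152.1 kJ/mol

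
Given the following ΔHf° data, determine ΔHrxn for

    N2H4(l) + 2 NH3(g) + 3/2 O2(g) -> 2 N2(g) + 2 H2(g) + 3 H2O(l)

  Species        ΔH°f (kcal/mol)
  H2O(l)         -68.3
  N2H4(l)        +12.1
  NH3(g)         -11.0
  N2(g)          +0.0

Products: 2·(+0.0) + 2·(+0.0) + 3·(-68.3) = -204.9
Reactants: 1·(+12.1) + 2·(-11.0) + 3/2·(+0.0) = -9.9
ΔHrxn = (-204.9) − (-9.9) = -195.0 kcal/mol

ΔHrxn = -195.0 kcal/mol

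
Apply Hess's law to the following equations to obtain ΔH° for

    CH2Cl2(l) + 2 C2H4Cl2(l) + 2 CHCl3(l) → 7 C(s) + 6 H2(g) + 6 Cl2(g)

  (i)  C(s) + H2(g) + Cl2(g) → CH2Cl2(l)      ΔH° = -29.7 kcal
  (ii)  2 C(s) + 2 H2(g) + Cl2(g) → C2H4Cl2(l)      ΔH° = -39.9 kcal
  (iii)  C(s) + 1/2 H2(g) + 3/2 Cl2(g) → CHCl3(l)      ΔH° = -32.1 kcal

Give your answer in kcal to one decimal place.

ΔH° = 173.7 kcal

(i) reversed: +29.7 kcal
(ii) reversed and × 2: (-2)·(-39.9) = +79.8 kcal
(iii) reversed and × 2: (-2)·(-32.1) = +64.2 kcal
Combining the equations, ΔH° = (+29.7) + (+79.8) + (+64.2) = 173.7 kcal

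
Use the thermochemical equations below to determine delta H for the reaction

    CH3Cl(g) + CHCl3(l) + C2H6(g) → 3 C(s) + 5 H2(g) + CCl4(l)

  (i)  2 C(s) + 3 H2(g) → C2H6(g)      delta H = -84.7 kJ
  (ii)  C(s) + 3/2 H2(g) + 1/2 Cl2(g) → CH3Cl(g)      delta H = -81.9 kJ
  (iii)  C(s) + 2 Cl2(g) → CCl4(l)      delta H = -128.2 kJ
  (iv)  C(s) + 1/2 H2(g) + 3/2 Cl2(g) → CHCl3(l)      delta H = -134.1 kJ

(i) reversed: +84.7 kJ
(ii) reversed: +81.9 kJ
(iii) as written: -128.2 kJ
(iv) reversed: +134.1 kJ
Summing the manipulated equations, delta H = (+84.7) + (+81.9) + (-128.2) + (+134.1) = 172.5 kJ

delta H = 172.5 kJ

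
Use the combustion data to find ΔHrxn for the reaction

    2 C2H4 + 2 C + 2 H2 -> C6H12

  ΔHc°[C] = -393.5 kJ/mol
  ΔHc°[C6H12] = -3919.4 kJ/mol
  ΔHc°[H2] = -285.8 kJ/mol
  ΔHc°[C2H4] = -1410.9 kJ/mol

ΔHrxn = -261.0 kJ/mol

Using ΔH = Σ nΔHc°(reactants) − Σ nΔHc°(products):
= [2·(-1410.9) + 2·(-393.5) + 2·(-285.8)] − [1·(-3919.4)]
= -261.0 kJ/mol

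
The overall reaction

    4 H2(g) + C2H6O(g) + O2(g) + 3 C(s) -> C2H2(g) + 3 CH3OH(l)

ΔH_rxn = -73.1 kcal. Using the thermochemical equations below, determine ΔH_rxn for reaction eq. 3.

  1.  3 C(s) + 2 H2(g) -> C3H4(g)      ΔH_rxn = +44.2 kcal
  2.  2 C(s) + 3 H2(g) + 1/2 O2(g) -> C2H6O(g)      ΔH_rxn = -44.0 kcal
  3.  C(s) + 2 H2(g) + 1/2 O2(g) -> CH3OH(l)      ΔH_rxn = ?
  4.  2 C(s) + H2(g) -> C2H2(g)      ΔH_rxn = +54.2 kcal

eq. 1: not needed (C3H4(g) appears nowhere else).
eq. 2 reversed (reverse to put C2H6O(g) on the reactant side): +44.0 kcal
eq. 3 × 3 (scale by 3 for the 3 CH3OH(l)): contributes 3·x
eq. 4 as written (C2H2(g) already on the product side): +54.2 kcal
-73.1 = (+44.0) + (+54.2) + 3·x
x = (-73.1 − (+98.2)) / (3) = -57.1 kcal

ΔH_rxn = -57.1 kcal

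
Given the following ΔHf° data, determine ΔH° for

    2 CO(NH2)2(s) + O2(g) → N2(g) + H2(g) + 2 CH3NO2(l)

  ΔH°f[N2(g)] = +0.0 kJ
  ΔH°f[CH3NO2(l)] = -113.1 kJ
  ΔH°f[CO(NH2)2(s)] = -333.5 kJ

ΔH°rxn = Σ nΔHf°(products) − Σ nΔHf°(reactants).
Products: 1·(+0.0) + 1·(+0.0) + 2·(-113.1) = -226.2
Reactants: 2·(-333.5) + 1·(+0.0) = -667.0
ΔH° = (-226.2) − (-667.0) = 440.8 kJ

ΔH° = 440.8 kJ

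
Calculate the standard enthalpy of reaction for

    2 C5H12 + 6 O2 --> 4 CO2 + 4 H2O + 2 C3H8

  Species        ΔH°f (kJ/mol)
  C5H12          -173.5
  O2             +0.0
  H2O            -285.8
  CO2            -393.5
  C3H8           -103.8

ΔH°rxn = Σ nΔHf°(products) − Σ nΔHf°(reactants).
Products: 4·(-393.5) + 4·(-285.8) + 2·(-103.8) = -2924.8
Reactants: 2·(-173.5) + 6·(+0.0) = -347.0
ΔHrxn = (-2924.8) − (-347.0) = -2577.8 kJ/mol

ΔHrxn = -2577.8 kJ/mol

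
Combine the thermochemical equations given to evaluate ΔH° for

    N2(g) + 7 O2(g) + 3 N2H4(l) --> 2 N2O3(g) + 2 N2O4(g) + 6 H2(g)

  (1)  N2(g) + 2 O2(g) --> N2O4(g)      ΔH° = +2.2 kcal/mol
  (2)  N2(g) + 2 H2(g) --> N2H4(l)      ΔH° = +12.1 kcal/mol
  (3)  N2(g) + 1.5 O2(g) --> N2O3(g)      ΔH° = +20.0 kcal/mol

(1) × 2 (scale by 2 for the 2 N2O4(g)): (2)·(+2.2) = +4.4 kcal/mol
(2) reversed and × 3 (reverse to put N2H4(l) on the reactant side; ×3 to match 3 N2H4(l) in the target): (-3)·(+12.1) = -36.3 kcal/mol
(3) × 2 (scale by 2 for the 2 N2O3(g)): (2)·(+20.0) = +40.0 kcal/mol
ΔH° = (2)·(+2.2) + (-3)·(+12.1) + (2)·(+20.0) = 8.1 kcal/mol

ΔH° = 8.1 kcal/mol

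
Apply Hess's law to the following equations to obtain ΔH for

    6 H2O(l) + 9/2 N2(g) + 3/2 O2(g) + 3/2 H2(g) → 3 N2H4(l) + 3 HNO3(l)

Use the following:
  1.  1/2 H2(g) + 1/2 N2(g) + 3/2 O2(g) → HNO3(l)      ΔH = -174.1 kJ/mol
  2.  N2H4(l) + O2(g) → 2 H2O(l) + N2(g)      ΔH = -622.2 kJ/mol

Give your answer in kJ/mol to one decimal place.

ΔH = 1344.3 kJ/mol

eq. 1 × 3: (3)·(-174.1) = -522.3 kJ/mol
eq. 2 reversed and × 3: (-3)·(-622.2) = +1866.6 kJ/mol
ΔH = (-522.3) + (+1866.6) = 1344.3 kJ/mol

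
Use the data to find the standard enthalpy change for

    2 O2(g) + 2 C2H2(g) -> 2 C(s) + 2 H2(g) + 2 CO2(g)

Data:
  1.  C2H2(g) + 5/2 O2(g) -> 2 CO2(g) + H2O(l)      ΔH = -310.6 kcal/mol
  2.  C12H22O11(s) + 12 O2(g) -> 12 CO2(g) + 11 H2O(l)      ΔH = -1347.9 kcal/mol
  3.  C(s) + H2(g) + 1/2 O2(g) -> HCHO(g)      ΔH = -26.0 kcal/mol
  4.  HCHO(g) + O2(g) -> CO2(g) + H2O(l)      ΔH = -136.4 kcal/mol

ΔH = -296.4 kcal/mol

eq. 1 × 2: (2)·(-310.6) = -621.2 kcal/mol
eq. 2: not needed.
eq. 3 reversed and × 2: (-2)·(-26.0) = +52.0 kcal/mol
eq. 4 reversed and × 2: (-2)·(-136.4) = +272.8 kcal/mol
Since enthalpy is a state function, ΔH = (2)·(-310.6) + (-2)·(-26.0) + (-2)·(-136.4) = -296.4 kcal/mol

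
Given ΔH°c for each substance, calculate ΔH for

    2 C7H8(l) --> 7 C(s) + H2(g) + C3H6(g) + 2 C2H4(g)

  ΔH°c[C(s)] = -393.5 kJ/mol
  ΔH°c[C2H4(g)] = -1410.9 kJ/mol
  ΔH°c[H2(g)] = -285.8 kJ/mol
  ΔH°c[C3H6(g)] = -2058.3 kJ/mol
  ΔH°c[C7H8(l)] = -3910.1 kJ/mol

Using ΔH = Σ nΔHc°(reactants) − Σ nΔHc°(products):
= [2·(-3910.1)] − [7·(-393.5) + 1·(-285.8) + 1·(-2058.3) + 2·(-1410.9)]
= 100.2 kJ/mol

ΔH = 100.2 kJ/mol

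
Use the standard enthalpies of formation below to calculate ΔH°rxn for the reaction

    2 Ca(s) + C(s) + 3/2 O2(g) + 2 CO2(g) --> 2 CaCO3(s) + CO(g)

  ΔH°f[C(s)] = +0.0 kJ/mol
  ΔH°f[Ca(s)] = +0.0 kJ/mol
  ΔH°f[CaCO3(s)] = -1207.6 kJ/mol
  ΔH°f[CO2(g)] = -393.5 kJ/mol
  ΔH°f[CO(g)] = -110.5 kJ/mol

ΔH°rxn = -1738.7 kJ/mol

Products: 2·(-1207.6) + 1·(-110.5) = -2525.7
Reactants: 2·(+0.0) + 1·(+0.0) + 3/2·(+0.0) + 2·(-393.5) = -787.0
ΔH°rxn = (-2525.7) − (-787.0) = -1738.7 kJ/mol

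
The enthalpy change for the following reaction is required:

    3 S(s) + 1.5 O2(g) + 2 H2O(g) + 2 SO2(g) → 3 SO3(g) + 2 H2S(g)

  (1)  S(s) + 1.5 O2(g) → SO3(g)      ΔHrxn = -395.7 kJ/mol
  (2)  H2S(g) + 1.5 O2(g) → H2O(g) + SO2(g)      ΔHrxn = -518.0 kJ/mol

(1) × 3: (3)·(-395.7) = -1187.1 kJ/mol
(2) reversed and × 2: (-2)·(-518.0) = +1036.0 kJ/mol
ΔHrxn = (-1187.1) + (+1036.0) = -151.1 kJ/mol

ΔHrxn = -151.1 kJ/mol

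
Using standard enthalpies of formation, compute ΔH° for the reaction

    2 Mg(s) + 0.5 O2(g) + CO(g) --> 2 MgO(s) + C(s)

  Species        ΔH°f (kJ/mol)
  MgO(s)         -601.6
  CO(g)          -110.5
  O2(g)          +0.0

Products: 2·(-601.6) + 1·(+0.0) = -1203.2
Reactants: 2·(+0.0) + 1/2·(+0.0) + 1·(-110.5) = -110.5
ΔH° = (-1203.2) − (-110.5) = -1092.7 kJ/mol

ΔH° = -1092.7 kJ/mol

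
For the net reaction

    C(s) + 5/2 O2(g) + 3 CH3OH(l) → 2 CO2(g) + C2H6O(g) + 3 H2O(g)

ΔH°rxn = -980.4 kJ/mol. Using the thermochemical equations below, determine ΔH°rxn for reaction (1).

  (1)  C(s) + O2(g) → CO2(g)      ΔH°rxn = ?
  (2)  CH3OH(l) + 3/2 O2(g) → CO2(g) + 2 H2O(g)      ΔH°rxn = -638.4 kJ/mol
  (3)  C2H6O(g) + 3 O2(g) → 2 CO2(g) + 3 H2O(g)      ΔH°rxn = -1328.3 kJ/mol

ΔH°rxn = -393.5 kJ/mol

(1) as written (C(s) already on the reactant side): contributes x
(2) × 3 (scale by 3 for the 3 CH3OH(l)): (3)·(-638.4) = -1915.2 kJ/mol
(3) reversed (C2H6O(g) must end up as a product): +1328.3 kJ/mol
-980.4 = (-1915.2) + (+1328.3) + x
x = (-980.4 − (-586.9)) / (1) = -393.5 kJ/mol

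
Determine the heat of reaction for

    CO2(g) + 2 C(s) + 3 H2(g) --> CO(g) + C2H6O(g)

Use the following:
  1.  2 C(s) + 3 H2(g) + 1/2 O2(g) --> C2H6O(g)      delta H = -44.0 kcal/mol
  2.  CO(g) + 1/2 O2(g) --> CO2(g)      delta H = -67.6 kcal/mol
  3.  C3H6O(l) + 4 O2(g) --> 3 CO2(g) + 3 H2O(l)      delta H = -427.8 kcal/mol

eq. 1 as written: -44.0 kcal/mol
eq. 2 reversed: +67.6 kcal/mol
eq. 3: not needed.
Combining the equations, delta H = (1)·(-44.0) + (-1)·(-67.6) = 23.6 kcal/mol

delta H = 23.6 kcal/mol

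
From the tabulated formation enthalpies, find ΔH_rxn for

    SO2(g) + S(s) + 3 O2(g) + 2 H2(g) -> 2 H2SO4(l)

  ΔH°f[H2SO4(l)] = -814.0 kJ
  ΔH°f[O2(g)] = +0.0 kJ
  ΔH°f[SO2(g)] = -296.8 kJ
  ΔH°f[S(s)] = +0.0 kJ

ΔH°rxn = Σ nΔHf°(products) − Σ nΔHf°(reactants).
Products: 2·(-814.0) = -1628.0
Reactants: 1·(-296.8) + 1·(+0.0) + 3·(+0.0) + 2·(+0.0) = -296.8
ΔH_rxn = (-1628.0) − (-296.8) = -1331.2 kJ

ΔH_rxn = -1331.2 kJ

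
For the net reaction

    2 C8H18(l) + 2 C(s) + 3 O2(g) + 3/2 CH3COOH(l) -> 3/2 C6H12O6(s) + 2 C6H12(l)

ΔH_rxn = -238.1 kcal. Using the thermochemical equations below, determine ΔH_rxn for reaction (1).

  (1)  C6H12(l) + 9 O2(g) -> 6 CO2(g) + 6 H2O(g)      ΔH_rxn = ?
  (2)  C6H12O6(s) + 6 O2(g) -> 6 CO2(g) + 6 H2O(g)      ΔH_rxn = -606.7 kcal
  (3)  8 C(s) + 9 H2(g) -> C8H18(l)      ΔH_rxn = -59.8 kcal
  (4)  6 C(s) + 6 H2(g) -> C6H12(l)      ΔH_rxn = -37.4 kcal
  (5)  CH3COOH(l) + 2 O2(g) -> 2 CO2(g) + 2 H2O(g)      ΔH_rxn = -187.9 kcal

(1) as written: contributes x
(2) reversed and × 3/2 (reverse to put C6H12O6(s) on the product side; scale by 3/2 for the 3/2 C6H12O6(s)): (-3/2)·(-606.7) = +910.05 kcal
(3) reversed and × 2 (C8H18(l) must end up as a reactant; ×2 to match 2 C8H18(l) in the target): (-2)·(-59.8) = +119.6 kcal
(4) × 3: (3)·(-37.4) = -112.2 kcal
(5) × 3/2 (×3/2 to match 3/2 CH3COOH(l) in the target): (3/2)·(-187.9) = -281.85 kcal
-238.1 = (+910.05) + (+119.6) + (-112.2) + (-281.85) + x
x = (-238.1 − (+635.6)) / (1) = -873.7 kcal

ΔH_rxn = -873.7 kcal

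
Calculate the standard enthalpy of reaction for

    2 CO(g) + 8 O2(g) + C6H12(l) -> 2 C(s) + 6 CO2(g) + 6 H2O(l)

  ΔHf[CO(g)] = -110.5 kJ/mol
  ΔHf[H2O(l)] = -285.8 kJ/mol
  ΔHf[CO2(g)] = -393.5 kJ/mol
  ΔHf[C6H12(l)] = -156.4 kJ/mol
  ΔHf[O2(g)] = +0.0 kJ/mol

ΔH°rxn = Σ nΔHf°(products) − Σ nΔHf°(reactants).
Products: 2·(+0.0) + 6·(-393.5) + 6·(-285.8) = -4075.8
Reactants: 2·(-110.5) + 8·(+0.0) + 1·(-156.4) = -377.4
ΔH° = (-4075.8) − (-377.4) = -3698.4 kJ/mol

ΔH° = -3698.4 kJ/mol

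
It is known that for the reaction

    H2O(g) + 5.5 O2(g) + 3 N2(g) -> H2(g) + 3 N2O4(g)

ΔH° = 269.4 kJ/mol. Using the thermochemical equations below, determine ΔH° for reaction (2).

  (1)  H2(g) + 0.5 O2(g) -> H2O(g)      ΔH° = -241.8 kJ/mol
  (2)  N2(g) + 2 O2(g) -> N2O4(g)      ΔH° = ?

ΔH° = 9.2 kJ/mol

(1) reversed: +241.8 kJ/mol
(2) × 3: contributes 3·x
+269.4 = (+241.8) + 3·x
x = (+269.4 − (+241.8)) / (3) = 9.2 kJ/mol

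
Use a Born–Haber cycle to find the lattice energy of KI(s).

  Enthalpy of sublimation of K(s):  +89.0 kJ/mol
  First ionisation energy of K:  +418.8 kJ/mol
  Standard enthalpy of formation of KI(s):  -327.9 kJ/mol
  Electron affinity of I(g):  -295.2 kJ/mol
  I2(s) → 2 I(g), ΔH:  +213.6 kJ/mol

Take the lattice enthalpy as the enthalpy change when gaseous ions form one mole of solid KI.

ΔHf° = 1·ΔHsub + 1·(ΣIE) + 1/2·D(I2) + 1·EA + U
-327.9 = 1·(+89.0) + 1·(+418.8) + 1/2·(+213.6) + 1·(-295.2) + U
U = -327.9 − (+319.4) = -647.3 kJ/mol

U = -647.3 kJ/mol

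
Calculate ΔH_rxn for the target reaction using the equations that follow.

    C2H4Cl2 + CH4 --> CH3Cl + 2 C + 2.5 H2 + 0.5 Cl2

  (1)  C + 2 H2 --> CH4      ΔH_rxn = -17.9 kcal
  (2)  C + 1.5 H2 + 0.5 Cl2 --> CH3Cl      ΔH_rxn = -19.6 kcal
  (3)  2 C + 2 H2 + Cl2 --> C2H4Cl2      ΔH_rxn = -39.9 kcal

(1) reversed: +17.9 kcal
(2) as written: -19.6 kcal
(3) reversed: +39.9 kcal
ΔH_rxn = (+17.9) + (-19.6) + (+39.9) = 38.2 kcal

ΔH_rxn = 38.2 kcal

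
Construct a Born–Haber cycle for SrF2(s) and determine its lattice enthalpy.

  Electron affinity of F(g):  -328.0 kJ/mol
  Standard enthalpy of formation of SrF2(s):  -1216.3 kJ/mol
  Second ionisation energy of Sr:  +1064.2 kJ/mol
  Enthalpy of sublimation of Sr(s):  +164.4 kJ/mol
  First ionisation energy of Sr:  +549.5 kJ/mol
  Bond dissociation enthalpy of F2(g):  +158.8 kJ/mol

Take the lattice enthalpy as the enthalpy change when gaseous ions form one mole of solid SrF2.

ΔHf° = 1·ΔHsub + 1·(ΣIE) + 1·D(F2) + 2·EA + U
-1216.3 = 1·(+164.4) + 1·(+1613.7) + 1·(+158.8) + 2·(-328.0) + U
U = -1216.3 − (+1280.9) = -2497.2 kJ/mol

U = -2497.2 kJ/mol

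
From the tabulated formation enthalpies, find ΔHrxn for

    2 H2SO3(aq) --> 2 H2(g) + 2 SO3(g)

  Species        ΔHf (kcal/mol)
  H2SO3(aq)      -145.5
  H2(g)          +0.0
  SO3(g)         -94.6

ΔHrxn = 101.8 kcal/mol

Products: 2·(+0.0) + 2·(-94.6) = -189.2
Reactants: 2·(-145.5) = -291.0
ΔHrxn = (-189.2) − (-291.0) = 101.8 kcal/mol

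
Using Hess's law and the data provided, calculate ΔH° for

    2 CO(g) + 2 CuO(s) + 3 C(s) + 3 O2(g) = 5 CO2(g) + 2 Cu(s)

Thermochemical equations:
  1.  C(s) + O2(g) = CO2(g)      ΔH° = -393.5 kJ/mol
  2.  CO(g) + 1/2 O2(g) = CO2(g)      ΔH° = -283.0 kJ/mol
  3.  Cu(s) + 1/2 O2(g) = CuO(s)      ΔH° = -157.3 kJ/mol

ΔH° = -1431.9 kJ/mol

eq. 1 × 3: (3)·(-393.5) = -1180.5 kJ/mol
eq. 2 × 2: (2)·(-283.0) = -566.0 kJ/mol
eq. 3 reversed and × 2: (-2)·(-157.3) = +314.6 kJ/mol
Summing the manipulated equations, ΔH° = (3)·(-393.5) + (2)·(-283.0) + (-2)·(-157.3) = -1431.9 kJ/mol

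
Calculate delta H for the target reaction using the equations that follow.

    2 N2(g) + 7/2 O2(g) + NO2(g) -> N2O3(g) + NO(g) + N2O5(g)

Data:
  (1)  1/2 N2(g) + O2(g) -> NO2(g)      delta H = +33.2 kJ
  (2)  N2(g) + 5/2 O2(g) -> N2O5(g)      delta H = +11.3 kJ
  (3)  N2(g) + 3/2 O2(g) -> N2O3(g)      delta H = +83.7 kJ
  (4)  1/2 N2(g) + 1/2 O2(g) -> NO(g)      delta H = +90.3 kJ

delta H = 152.1 kJ

(1) reversed (NO2(g) must end up as a reactant): -33.2 kJ
(2) as written (N2O5(g) already on the product side): +11.3 kJ
(3) as written (N2O3(g) already on the product side): +83.7 kJ
(4) as written (NO(g) already on the product side): +90.3 kJ
delta H = (-1)·(+33.2) + (1)·(+11.3) + (1)·(+83.7) + (1)·(+90.3) = 152.1 kJ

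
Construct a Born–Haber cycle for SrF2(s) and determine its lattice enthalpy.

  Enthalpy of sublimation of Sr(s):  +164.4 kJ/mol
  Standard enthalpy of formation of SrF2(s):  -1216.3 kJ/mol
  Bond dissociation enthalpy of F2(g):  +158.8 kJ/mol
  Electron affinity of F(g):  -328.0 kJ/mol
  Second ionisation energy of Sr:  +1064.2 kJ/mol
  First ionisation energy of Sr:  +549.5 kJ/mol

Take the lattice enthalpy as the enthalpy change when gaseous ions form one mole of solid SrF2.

U = -2497.2 kJ/mol

ΔHf° = 1·ΔHsub + 1·(ΣIE) + 1·D(F2) + 2·EA + U
-1216.3 = 1·(+164.4) + 1·(+1613.7) + 1·(+158.8) + 2·(-328.0) + U
U = -1216.3 − (+1280.9) = -2497.2 kJ/mol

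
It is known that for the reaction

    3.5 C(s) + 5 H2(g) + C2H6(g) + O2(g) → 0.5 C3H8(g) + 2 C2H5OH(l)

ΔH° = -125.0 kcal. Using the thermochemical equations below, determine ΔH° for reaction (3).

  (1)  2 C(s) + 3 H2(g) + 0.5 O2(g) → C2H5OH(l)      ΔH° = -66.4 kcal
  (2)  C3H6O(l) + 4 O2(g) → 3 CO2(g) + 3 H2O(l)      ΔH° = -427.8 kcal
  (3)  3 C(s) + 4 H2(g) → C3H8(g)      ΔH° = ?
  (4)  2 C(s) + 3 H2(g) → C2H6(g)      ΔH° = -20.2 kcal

(1) × 2: (2)·(-66.4) = -132.8 kcal
(2): not needed.
(3) × 1/2: contributes 1/2·x
(4) reversed: +20.2 kcal
-125.0 = (-132.8) + (+20.2) + 1/2·x
x = (-125.0 − (-112.6)) / (1/2) = -24.8 kcal

ΔH° = -24.8 kcal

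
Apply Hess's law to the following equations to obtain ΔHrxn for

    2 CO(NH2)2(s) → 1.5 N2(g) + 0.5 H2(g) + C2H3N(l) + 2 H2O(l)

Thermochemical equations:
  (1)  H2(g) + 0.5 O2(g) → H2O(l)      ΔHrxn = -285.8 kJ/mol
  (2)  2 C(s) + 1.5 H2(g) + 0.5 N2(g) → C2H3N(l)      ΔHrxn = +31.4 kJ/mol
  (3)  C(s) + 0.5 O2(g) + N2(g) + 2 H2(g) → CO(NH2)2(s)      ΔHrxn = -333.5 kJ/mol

ΔHrxn = 126.8 kJ/mol

(1) × 2 (scale by 2 for the 2 H2O(l)): (2)·(-285.8) = -571.6 kJ/mol
(2) as written (C2H3N(l) already on the product side): +31.4 kJ/mol
(3) reversed and × 2 (CO(NH2)2(s) must end up as a reactant; scale by 2 for the 2 CO(NH2)2(s)): (-2)·(-333.5) = +667.0 kJ/mol
ΔHrxn = (2)·(-285.8) + (1)·(+31.4) + (-2)·(-333.5) = 126.8 kJ/mol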